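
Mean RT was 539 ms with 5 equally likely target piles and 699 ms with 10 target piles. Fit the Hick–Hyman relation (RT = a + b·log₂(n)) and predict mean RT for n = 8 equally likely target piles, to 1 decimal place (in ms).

Fit slope and intercept:
  b = (699 − 539) / (log₂ 10 − log₂ 5) = 160 / (3.3219 − 2.3219) = 160.000 ms/bit
  a = 539 − 160.000 × 2.3219 = 167.492 ms
Then RT(8) = 167.492 + 160.000 × log₂ 8 = 167.492 + 160.000 × 3 ≈ 647.492 ms.

647.5 ms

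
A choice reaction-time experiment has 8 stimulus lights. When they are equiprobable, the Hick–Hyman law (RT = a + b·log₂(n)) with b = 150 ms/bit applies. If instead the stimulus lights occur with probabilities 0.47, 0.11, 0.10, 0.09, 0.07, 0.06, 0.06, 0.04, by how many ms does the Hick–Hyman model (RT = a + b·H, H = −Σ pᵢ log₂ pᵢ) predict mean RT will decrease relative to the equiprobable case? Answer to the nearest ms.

83 ms

The RT saving is b·ΔH. Equiprobable H₀ = log₂(8) = 3.0000 bits; with the given probabilities H = 2.4485 bits.
b·(H₀ − H) = 150 × (3.0000 − 2.4485) = 82.73 ms.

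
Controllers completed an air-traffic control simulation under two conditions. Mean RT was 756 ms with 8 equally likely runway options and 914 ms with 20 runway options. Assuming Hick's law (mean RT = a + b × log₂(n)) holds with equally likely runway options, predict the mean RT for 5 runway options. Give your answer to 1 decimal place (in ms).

675.0 ms

RT is linear in log₂ n, so two points fix the line:
  b = (914 − 756) / (log₂ 20 − log₂ 8) = 158 / (4.3219 − 3) = 119.522 ms/bit
  a = 756 − 119.522 × 3 = 397.433 ms
Then RT(5) = 397.433 + 119.522 × log₂ 5 = 397.433 + 119.522 × 2.3219 ≈ 674.955 ms.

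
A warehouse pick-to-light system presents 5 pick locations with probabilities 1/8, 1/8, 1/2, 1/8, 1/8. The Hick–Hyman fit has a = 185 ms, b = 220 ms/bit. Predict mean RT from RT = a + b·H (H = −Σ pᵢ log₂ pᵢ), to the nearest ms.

Each term −pᵢ log₂ pᵢ: 0.125·3 + 0.125·3 + 0.5·1 + 0.125·3 + 0.125·3; summed, H = 2.000 bits.
Mean RT = a + bH = 185 + 220·2.000 = 625.00 ms.

625 ms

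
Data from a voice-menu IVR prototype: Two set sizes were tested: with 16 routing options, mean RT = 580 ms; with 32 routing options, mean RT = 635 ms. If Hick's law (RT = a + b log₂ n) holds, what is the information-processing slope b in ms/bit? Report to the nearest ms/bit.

55 ms/bit

Slope: b = (635 − 580) / (log₂ 32 − log₂ 16) = 55/1.0000 = 55 ms/bit.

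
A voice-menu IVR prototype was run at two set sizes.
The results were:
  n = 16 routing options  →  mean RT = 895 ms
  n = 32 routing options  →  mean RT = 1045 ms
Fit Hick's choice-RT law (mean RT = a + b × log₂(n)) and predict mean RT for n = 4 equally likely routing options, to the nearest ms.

595 ms

RT is linear in log₂ n, so two points fix the line:
  b = (1045 − 895) / (log₂ 32 − log₂ 16) = 150 / (5 − 4) = 150 ms/bit
  a = 895 − 150 × 4 = 295 ms
Then RT(4) = 295 + 150 × log₂ 4 = 295 + 150 × 2 ≈ 595.000 ms.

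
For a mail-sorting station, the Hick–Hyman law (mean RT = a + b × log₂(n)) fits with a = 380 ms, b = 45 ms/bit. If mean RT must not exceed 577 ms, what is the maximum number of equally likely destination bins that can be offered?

Information budget: (577 − 380)/45 = 4.3778 bits, so n ≤ 2^4.3778 = 20.789 → at most 20.

20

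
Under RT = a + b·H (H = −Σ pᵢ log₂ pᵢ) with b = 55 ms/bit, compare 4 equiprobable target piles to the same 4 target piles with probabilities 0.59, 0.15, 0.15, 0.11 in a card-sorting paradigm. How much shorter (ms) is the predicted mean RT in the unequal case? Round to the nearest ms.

21 ms

Equiprobable entropy H₀ = log₂ 4 = 2.0000 bits.
Skewed entropy H = −Σ pᵢ log₂ pᵢ = 1.6205 bits.
ΔRT = b·(H₀ − H) = 55 × 0.3795 = 20.87 ms.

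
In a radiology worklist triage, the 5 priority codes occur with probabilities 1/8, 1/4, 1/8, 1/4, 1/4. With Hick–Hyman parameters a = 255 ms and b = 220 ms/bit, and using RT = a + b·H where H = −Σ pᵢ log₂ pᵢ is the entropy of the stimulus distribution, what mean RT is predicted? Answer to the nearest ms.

H = −Σ pᵢ log₂ pᵢ = 0.125·3 + 0.25·2 + 0.125·3 + 0.25·2 + 0.25·2 = 2.250 bits.
RT = 255 + 220 × 2.250 = 750.00 ms.

750 ms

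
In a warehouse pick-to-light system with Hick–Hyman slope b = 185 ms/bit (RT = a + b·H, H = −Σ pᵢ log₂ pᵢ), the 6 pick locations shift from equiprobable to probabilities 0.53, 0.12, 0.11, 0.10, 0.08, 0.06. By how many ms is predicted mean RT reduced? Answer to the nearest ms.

95 ms

The RT saving is b·ΔH. Equiprobable H₀ = log₂(6) = 2.5850 bits; with the given probabilities H = 2.0700 bits.
b·(H₀ − H) = 185 × (2.5850 − 2.0700) = 95.26 ms.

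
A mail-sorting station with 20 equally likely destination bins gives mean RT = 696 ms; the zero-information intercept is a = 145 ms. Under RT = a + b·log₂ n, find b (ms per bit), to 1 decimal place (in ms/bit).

127.5 ms/bit

log₂(20) = 4.3219 bits.
b = (RT − a)/log₂ n = (696 − 145) / 4.3219 = 127.489 ms/bit.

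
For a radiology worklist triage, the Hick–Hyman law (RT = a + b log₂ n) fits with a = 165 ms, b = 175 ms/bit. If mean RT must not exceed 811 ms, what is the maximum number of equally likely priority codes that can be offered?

Set 165 + 175·log₂ n ≤ 811 → log₂ n ≤ (811 − 165)/175 = 3.6914.
So n ≤ 2^3.6914 = 12.919; the largest integer n is 12.

12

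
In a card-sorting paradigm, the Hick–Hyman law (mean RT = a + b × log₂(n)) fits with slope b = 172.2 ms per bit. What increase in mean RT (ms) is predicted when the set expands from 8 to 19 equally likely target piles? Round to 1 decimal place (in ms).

214.9 ms

ΔRT = (a + b log₂ n₂) − (a + b log₂ n₁) = b·(log₂ n₂ − log₂ n₁).
log₂(19) − log₂(8) = 4.2479 − 3 = 1.2479.
ΔRT = 172.2 × 1.2479 = 214.893 ms.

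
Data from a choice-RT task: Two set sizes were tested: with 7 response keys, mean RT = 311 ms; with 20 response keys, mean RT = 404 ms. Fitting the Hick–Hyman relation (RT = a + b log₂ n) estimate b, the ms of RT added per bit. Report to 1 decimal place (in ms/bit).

61.4 ms/bit

Slope: b = (404 − 311) / (log₂ 20 − log₂ 7) = 93/1.5146 = 61.403 ms/bit.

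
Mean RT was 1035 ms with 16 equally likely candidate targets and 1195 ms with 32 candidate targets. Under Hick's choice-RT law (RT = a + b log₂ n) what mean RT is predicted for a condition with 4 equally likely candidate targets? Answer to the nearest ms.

715 ms

RT is linear in log₂ n, so two points fix the line:
  b = (1195 − 1035) / (log₂ 32 − log₂ 16) = 160 / (5 − 4) = 160 ms/bit
  a = 1035 − 160 × 4 = 395 ms
Then RT(4) = 395 + 160 × log₂ 4 = 395 + 160 × 2 ≈ 715.000 ms.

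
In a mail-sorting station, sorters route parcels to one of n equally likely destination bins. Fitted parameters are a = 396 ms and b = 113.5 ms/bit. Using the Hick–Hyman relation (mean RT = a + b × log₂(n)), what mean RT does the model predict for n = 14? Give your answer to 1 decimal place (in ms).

log₂(14) = 3.8074 bits, so RT = 396 + 113.5 × 3.8074 ≈ 828.135 ms.

828.1 ms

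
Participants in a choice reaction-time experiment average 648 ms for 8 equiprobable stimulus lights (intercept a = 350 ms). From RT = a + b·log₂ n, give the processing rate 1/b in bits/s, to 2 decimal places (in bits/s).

10.07 bits/s

b = (648 − 350)/log₂ 8 = 298/3 = 99.333 ms per bit = 0.09933 s/bit; the reciprocal is 10.067 bits/s.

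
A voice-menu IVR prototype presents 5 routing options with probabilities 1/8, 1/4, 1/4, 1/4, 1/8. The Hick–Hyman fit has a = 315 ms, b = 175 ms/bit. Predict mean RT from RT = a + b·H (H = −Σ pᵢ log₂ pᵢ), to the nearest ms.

H = −Σ pᵢ log₂ pᵢ = 0.125·3 + 0.25·2 + 0.25·2 + 0.25·2 + 0.125·3 = 2.250 bits.
RT = 315 + 175 × 2.250 = 708.75 ms.

709 ms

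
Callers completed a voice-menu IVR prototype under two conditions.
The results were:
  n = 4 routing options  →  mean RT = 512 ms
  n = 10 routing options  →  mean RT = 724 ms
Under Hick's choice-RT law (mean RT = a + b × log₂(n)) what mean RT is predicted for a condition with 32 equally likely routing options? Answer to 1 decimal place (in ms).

Solve the two-equation system in a and b:
  b = (724 − 512) / (log₂ 10 − log₂ 4) = 212 / (3.3219 − 2) = 160.372 ms/bit
  a = 512 − 160.372 × 2 = 191.256 ms
Then RT(32) = 191.256 + 160.372 × log₂ 32 = 191.256 + 160.372 × 5 ≈ 993.115 ms.

993.1 ms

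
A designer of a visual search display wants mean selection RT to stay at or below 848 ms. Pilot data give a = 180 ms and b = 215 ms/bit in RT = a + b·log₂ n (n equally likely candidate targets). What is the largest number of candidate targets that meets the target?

8

215·log₂ n ≤ 848 − 180 = 668, giving log₂ n ≤ 3.1070 and n ≤ 8.616. The largest whole number is 8.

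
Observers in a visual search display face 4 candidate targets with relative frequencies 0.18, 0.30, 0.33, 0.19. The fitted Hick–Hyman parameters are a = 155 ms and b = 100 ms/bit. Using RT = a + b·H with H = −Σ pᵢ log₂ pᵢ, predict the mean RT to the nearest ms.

Entropy contributions −pᵢ log₂ pᵢ: 0.4453, 0.5211, 0.5278, 0.4552; sum H = 1.9494 bits.
RT = a + bH = 155 + 100·1.9494 = 349.94 ms.

350 ms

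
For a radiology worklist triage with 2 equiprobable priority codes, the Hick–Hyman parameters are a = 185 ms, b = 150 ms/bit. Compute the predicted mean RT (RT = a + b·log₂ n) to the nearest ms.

log₂(2) = 1 bits, so RT = 185 + 150 × 1 ≈ 335.000 ms.

335 ms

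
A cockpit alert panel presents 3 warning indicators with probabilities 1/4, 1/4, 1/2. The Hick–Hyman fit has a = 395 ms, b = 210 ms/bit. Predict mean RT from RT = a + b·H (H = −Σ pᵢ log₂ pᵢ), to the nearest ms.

H = −Σ pᵢ log₂ pᵢ = 0.25·2 + 0.25·2 + 0.5·1 = 1.500 bits.
RT = 395 + 210 × 1.500 = 710.00 ms.

710 ms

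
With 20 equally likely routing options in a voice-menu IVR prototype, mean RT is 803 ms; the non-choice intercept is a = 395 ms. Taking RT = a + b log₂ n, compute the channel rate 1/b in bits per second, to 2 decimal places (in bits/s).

10.59 bits/s

Choice component = 803 − 395 = 408 ms over log₂(20) = 4.3219 bits.
b = 408 / 4.3219 = 94.402 ms/bit, so 1/b = 10.593 bits/s.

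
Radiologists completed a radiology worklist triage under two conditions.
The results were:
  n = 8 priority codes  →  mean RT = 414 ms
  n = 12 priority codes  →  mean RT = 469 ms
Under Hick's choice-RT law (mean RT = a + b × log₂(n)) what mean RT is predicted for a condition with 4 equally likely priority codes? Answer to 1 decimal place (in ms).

320.0 ms

With log₂ n on the abscissa the relation is linear; from the two conditions:
  b = (469 − 414) / (log₂ 12 − log₂ 8) = 55 / (3.5850 − 3) = 94.023 ms/bit
  a = 414 − 94.023 × 3 = 131.931 ms
Then RT(4) = 131.931 + 94.023 × log₂ 4 = 131.931 + 94.023 × 2 ≈ 319.977 ms.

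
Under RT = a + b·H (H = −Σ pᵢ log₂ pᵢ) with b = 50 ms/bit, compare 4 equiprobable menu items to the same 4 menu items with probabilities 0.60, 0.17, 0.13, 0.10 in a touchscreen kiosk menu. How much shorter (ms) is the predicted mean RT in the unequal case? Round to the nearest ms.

20 ms

The RT saving is b·ΔH. Equiprobable H₀ = log₂(4) = 2.0000 bits; with the given probabilities H = 1.5916 bits.
b·(H₀ − H) = 50 × (2.0000 − 1.5916) = 20.42 ms.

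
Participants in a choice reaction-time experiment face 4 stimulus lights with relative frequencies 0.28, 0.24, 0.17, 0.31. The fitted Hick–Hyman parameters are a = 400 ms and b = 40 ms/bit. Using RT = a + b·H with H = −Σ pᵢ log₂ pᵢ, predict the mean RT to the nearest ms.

479 ms

H = 0.28·log₂(1/0.28) + 0.24·log₂(1/0.24) + 0.17·log₂(1/0.17) + 0.31·log₂(1/0.31) = 1.9667 bits.
RT = 400 + 40 × 1.9667 = 478.67 ms.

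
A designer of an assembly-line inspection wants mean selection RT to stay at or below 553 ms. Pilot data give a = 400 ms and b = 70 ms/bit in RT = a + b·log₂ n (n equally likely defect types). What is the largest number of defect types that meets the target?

Set 400 + 70·log₂ n ≤ 553 → log₂ n ≤ (553 − 400)/70 = 2.1857.
So n ≤ 2^2.1857 = 4.550; the largest integer n is 4.

4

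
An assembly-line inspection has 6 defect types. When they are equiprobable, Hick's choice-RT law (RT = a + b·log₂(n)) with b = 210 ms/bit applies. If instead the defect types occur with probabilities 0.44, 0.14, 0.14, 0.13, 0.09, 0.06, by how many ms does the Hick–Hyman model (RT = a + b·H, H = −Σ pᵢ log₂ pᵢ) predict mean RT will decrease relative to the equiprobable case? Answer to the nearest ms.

69 ms

Equiprobable entropy H₀ = log₂ 6 = 2.5850 bits.
Skewed entropy H = −Σ pᵢ log₂ pᵢ = 2.2542 bits.
ΔRT = b·(H₀ − H) = 210 × 0.3308 = 69.46 ms.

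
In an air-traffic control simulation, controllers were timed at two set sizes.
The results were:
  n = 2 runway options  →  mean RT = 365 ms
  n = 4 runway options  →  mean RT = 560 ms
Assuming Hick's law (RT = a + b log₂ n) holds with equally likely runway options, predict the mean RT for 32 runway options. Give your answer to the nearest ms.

Fit slope and intercept:
  b = (560 − 365) / (log₂ 4 − log₂ 2) = 195 / (2 − 1) = 195 ms/bit
  a = 365 − 195 × 1 = 170 ms
Then RT(32) = 170 + 195 × log₂ 32 = 170 + 195 × 5 ≈ 1145.000 ms.

1145 ms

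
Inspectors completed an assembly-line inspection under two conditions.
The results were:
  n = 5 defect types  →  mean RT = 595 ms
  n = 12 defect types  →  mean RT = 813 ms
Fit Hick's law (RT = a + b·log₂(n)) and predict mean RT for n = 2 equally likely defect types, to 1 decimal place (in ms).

366.8 ms

Solve the two-equation system in a and b:
  b = (813 − 595) / (log₂ 12 − log₂ 5) = 218 / (3.5850 − 2.3219) = 172.600 ms/bit
  a = 595 − 172.600 × 2.3219 = 194.235 ms
Then RT(2) = 194.235 + 172.600 × log₂ 2 = 194.235 + 172.600 × 1 ≈ 366.835 ms.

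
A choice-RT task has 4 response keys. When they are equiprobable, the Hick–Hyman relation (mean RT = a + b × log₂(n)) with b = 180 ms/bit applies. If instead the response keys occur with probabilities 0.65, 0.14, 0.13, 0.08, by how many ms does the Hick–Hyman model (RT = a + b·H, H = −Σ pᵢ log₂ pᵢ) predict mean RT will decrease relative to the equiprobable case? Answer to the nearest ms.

94 ms

The RT saving is b·ΔH. Equiprobable H₀ = log₂(4) = 2.0000 bits; with the given probabilities H = 1.4752 bits.
b·(H₀ − H) = 180 × (2.0000 − 1.4752) = 94.46 ms.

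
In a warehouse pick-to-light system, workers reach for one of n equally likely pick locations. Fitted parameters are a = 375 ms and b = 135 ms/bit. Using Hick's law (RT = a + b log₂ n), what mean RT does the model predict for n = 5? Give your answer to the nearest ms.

log₂(5) = 2.3219 bits, so RT = 375 + 135 × 2.3219 ≈ 688.460 ms.

688 ms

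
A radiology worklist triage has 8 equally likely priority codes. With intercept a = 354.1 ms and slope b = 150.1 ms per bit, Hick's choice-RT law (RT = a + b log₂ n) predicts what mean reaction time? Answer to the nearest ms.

log₂(8) = 3 bits, so RT = 354.1 + 150.1 × 3 ≈ 804.400 ms.

804 ms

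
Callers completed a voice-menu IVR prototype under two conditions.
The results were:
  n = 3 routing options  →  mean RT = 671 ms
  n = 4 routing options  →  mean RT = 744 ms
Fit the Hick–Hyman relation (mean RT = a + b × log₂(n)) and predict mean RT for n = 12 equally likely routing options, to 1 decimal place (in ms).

RT is linear in log₂ n, so two points fix the line:
  b = (744 − 671) / (log₂ 4 − log₂ 3) = 73 / (2 − 1.5850) = 175.888 ms/bit
  a = 671 − 175.888 × 1.5850 = 392.225 ms
Then RT(12) = 392.225 + 175.888 × log₂ 12 = 392.225 + 175.888 × 3.5850 ≈ 1022.775 ms.

1022.8 ms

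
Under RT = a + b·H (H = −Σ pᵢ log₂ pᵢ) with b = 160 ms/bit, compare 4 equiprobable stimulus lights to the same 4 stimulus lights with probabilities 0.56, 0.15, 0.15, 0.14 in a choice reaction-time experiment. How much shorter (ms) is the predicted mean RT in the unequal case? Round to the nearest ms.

50 ms

Equiprobable entropy H₀ = log₂ 4 = 2.0000 bits.
Skewed entropy H = −Σ pᵢ log₂ pᵢ = 1.6866 bits.
ΔRT = b·(H₀ − H) = 160 × 0.3134 = 50.14 ms.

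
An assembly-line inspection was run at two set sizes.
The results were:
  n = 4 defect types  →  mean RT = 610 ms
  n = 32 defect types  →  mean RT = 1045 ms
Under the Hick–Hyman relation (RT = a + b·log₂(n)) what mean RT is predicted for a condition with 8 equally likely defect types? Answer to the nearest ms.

Solve the two-equation system in a and b:
  b = (1045 − 610) / (log₂ 32 − log₂ 4) = 435 / (5 − 2) = 145 ms/bit
  a = 610 − 145 × 2 = 320 ms
Then RT(8) = 320 + 145 × log₂ 8 = 320 + 145 × 3 ≈ 755.000 ms.

755 ms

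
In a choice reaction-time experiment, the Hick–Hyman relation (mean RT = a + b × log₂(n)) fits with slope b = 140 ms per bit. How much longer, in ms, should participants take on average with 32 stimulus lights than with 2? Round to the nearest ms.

ΔRT = (a + b log₂ n₂) − (a + b log₂ n₁) = b·(log₂ n₂ − log₂ n₁).
log₂(32) − log₂(2) = log₂(32/2) = log₂(16) = 4.
ΔRT = 140 × 4.0000 = 560.000 ms.

560 ms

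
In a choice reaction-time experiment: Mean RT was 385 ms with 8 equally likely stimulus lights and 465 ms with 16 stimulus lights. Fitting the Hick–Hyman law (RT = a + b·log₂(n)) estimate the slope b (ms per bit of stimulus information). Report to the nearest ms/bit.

The slope on a log₂ axis is (465 − 385) / (4 − 3) = 80 ms/bit.

80 ms/bit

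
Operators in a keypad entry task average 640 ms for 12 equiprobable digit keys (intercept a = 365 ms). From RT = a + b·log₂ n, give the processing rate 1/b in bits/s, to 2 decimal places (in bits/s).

Choice component = 640 − 365 = 275 ms over log₂(12) = 3.5850 bits.
b = 275 / 3.5850 = 76.709 ms/bit, so 1/b = 13.036 bits/s.

13.04 bits/s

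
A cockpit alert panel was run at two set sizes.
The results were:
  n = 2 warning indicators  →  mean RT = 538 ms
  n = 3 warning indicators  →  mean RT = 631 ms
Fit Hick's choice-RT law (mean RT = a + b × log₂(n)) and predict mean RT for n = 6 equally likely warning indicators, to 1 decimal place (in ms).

790.0 ms

With log₂ n on the abscissa the relation is linear; from the two conditions:
  b = (631 − 538) / (log₂ 3 − log₂ 2) = 93 / (1.5850 − 1) = 158.985 ms/bit
  a = 538 − 158.985 × 1 = 379.015 ms
Then RT(6) = 379.015 + 158.985 × log₂ 6 = 379.015 + 158.985 × 2.5850 ≈ 789.985 ms.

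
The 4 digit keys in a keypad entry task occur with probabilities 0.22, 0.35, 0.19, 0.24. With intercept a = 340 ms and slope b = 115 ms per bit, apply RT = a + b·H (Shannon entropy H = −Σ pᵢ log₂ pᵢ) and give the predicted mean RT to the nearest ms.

Entropy contributions −pᵢ log₂ pᵢ: 0.4806, 0.5301, 0.4552, 0.4941; sum H = 1.9600 bits.
RT = a + bH = 340 + 115·1.9600 = 565.40 ms.

565 ms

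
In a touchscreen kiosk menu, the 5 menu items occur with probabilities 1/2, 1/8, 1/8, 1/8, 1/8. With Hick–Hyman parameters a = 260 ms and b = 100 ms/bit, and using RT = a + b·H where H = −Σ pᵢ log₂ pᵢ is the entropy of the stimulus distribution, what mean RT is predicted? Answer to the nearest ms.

Each term −pᵢ log₂ pᵢ: 0.5·1 + 0.125·3 + 0.125·3 + 0.125·3 + 0.125·3; summed, H = 2.000 bits.
Mean RT = a + bH = 260 + 100·2.000 = 460.00 ms.

460 ms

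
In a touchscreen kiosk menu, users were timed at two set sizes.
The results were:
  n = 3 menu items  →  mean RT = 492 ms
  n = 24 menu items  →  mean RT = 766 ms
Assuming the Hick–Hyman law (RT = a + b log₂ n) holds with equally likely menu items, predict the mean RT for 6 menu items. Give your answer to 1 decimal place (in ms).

Fit slope and intercept:
  b = (766 − 492) / (log₂ 24 − log₂ 3) = 274 / (4.5850 − 1.5850) = 91.333 ms/bit
  a = 492 − 91.333 × 1.5850 = 347.240 ms
Then RT(6) = 347.240 + 91.333 × log₂ 6 = 347.240 + 91.333 × 2.5850 ≈ 583.333 ms.

583.3 ms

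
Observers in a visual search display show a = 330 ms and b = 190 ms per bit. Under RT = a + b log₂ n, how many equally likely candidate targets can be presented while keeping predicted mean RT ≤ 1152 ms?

20

190·log₂ n ≤ 1152 − 330 = 822, giving log₂ n ≤ 4.3263 and n ≤ 20.061. The largest whole number is 20.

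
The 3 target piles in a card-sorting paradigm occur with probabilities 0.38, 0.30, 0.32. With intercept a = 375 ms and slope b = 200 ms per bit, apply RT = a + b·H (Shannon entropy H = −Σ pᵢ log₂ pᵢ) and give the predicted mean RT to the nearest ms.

H = 0.38·log₂(1/0.38) + 0.30·log₂(1/0.30) + 0.32·log₂(1/0.32) = 1.5776 bits.
RT = 375 + 200 × 1.5776 = 690.52 ms.

691 ms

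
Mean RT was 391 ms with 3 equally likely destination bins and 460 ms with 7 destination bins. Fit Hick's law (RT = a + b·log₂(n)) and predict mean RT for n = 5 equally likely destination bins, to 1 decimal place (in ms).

432.6 ms

Solve the two-equation system in a and b:
  b = (460 − 391) / (log₂ 7 − log₂ 3) = 69 / (2.8074 − 1.5850) = 56.447 ms/bit
  a = 391 − 56.447 × 1.5850 = 301.534 ms
Then RT(5) = 301.534 + 56.447 × log₂ 5 = 301.534 + 56.447 × 2.3219 ≈ 432.599 ms.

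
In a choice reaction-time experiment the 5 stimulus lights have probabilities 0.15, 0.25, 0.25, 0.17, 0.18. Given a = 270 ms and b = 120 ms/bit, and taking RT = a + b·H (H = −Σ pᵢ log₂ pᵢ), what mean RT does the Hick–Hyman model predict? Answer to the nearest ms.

H = 0.15·log₂(1/0.15) + 0.25·log₂(1/0.25) + 0.25·log₂(1/0.25) + 0.17·log₂(1/0.17) + 0.18·log₂(1/0.18) = 2.2904 bits.
RT = 270 + 120 × 2.2904 = 544.85 ms.

545 ms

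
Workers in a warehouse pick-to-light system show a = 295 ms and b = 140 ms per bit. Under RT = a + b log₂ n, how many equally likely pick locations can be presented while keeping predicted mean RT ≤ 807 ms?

Set 295 + 140·log₂ n ≤ 807 → log₂ n ≤ (807 − 295)/140 = 3.6571.
So n ≤ 2^3.6571 = 12.616; the largest integer n is 12.

12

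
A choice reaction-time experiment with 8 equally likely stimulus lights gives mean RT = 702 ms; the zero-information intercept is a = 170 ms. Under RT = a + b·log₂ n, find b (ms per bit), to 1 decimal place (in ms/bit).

177.3 ms/bit

b = (702 − 170) / log₂(8) = 532 / 3 = 177.333 ms/bit.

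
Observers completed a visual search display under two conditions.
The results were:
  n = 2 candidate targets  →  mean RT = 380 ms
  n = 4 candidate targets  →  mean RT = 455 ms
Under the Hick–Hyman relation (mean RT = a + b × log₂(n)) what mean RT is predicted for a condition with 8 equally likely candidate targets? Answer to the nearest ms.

Fit slope and intercept:
  b = (455 − 380) / (log₂ 4 − log₂ 2) = 75 / (2 − 1) = 75 ms/bit
  a = 380 − 75 × 1 = 305 ms
Then RT(8) = 305 + 75 × log₂ 8 = 305 + 75 × 3 ≈ 530.000 ms.

530 ms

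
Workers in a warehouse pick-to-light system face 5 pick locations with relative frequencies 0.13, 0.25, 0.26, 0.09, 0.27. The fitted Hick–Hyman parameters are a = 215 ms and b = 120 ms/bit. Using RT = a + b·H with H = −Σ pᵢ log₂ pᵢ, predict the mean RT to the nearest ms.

480 ms

Entropy contributions −pᵢ log₂ pᵢ: 0.3826, 0.5000, 0.5053, 0.3127, 0.5100; sum H = 2.2106 bits.
RT = a + bH = 215 + 120·2.2106 = 480.27 ms.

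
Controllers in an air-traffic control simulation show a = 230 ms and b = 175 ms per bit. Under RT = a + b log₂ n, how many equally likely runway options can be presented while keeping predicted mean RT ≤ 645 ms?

175·log₂ n ≤ 645 − 230 = 415, giving log₂ n ≤ 2.3714 and n ≤ 5.175. The largest whole number is 5.

5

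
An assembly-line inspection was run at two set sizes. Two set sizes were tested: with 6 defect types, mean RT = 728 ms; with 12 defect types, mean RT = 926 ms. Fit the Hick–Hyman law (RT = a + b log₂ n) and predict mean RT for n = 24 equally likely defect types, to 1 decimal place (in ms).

Fit slope and intercept:
  b = (926 − 728) / (log₂ 12 − log₂ 6) = 198 / (3.5850 − 2.5850) = 198.000 ms/bit
  a = 728 − 198.000 × 2.5850 = 216.177 ms
Then RT(24) = 216.177 + 198.000 × log₂ 24 = 216.177 + 198.000 × 4.5850 ≈ 1124.000 ms.

1124.0 ms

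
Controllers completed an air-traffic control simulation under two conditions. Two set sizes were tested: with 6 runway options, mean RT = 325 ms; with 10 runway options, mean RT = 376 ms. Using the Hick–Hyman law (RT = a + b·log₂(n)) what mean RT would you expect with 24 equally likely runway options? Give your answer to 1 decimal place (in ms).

Fit slope and intercept:
  b = (376 − 325) / (log₂ 10 − log₂ 6) = 51 / (3.3219 − 2.5850) = 69.203 ms/bit
  a = 325 − 69.203 × 2.5850 = 146.114 ms
Then RT(24) = 146.114 + 69.203 × log₂ 24 = 146.114 + 69.203 × 4.5850 ≈ 463.405 ms.

463.4 ms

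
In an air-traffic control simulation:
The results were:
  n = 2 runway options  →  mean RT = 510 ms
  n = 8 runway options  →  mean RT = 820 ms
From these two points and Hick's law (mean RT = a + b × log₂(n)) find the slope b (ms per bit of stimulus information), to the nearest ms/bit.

155 ms/bit

The slope on a log₂ axis is (820 − 510) / (3 − 1) = 155 ms/bit.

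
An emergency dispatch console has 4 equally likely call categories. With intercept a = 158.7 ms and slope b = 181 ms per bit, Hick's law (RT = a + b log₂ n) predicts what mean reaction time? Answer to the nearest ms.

521 ms

log₂(4) = 2 bits, so RT = 158.7 + 181 × 2 ≈ 520.700 ms.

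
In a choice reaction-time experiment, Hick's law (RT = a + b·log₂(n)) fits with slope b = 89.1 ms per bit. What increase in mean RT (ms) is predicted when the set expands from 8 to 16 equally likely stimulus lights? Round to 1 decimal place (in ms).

89.1 ms

Only the slope matters, since a is common to both: ΔRT = b·log₂(n₂/n₁).
log₂(16) − log₂(8) = log₂(16/8) = log₂(2) = 1.
ΔRT = 89.1 × 1.0000 = 89.100 ms.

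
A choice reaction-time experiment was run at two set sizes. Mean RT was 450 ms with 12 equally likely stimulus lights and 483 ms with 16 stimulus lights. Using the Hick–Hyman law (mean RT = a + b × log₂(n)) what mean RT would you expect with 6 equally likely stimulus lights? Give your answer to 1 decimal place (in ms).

370.5 ms

RT is linear in log₂ n, so two points fix the line:
  b = (483 − 450) / (log₂ 16 − log₂ 12) = 33 / (4 − 3.5850) = 79.511 ms/bit
  a = 450 − 79.511 × 3.5850 = 164.956 ms
Then RT(6) = 164.956 + 79.511 × log₂ 6 = 164.956 + 79.511 × 2.5850 ≈ 370.489 ms.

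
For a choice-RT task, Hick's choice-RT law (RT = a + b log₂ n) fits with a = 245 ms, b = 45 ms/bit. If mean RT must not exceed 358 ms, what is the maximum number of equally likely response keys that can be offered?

Information budget: (358 − 245)/45 = 2.5111 bits, so n ≤ 2^2.5111 = 5.701 → at most 5.

5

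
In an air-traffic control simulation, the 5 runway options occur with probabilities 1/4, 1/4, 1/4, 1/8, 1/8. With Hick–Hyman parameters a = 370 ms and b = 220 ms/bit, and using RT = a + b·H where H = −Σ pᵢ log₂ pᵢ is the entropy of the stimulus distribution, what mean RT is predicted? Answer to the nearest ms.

865 ms

Each term −pᵢ log₂ pᵢ: 0.25·2 + 0.25·2 + 0.25·2 + 0.125·3 + 0.125·3; summed, H = 2.250 bits.
Mean RT = a + bH = 370 + 220·2.250 = 865.00 ms.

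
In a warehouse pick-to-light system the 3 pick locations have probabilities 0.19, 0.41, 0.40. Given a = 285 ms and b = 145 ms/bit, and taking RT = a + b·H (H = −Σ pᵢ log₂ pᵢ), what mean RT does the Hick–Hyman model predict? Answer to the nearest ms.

H = 0.19·log₂(1/0.19) + 0.41·log₂(1/0.41) + 0.40·log₂(1/0.40) = 1.5114 bits.
RT = 285 + 145 × 1.5114 = 504.15 ms.

504 ms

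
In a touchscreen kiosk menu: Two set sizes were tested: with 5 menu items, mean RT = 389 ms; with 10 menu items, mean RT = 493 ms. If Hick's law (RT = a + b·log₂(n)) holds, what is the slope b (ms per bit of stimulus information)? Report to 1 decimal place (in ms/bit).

104.0 ms/bit

Slope: b = (493 − 389) / (log₂ 10 − log₂ 5) = 104/1.0000 = 104.000 ms/bit.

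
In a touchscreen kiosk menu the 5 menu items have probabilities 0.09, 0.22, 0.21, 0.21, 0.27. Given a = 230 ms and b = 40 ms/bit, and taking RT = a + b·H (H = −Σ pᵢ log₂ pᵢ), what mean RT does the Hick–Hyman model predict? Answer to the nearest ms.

H = 0.09·log₂(1/0.09) + 0.22·log₂(1/0.22) + 0.21·log₂(1/0.21) + 0.21·log₂(1/0.21) + 0.27·log₂(1/0.27) = 2.2489 bits.
RT = 230 + 40 × 2.2489 = 319.96 ms.

320 ms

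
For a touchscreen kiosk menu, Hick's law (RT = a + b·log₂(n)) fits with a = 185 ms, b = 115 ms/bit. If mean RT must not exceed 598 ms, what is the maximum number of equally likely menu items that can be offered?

Information budget: (598 − 185)/115 = 3.5913 bits, so n ≤ 2^3.5913 = 12.053 → at most 12.

12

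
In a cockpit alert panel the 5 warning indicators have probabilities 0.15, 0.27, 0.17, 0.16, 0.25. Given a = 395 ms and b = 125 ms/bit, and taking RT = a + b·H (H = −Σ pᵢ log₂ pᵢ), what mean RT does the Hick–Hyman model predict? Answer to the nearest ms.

680 ms

Entropy contributions −pᵢ log₂ pᵢ: 0.4105, 0.5100, 0.4346, 0.4230, 0.5000; sum H = 2.2782 bits.
RT = a + bH = 395 + 125·2.2782 = 679.77 ms.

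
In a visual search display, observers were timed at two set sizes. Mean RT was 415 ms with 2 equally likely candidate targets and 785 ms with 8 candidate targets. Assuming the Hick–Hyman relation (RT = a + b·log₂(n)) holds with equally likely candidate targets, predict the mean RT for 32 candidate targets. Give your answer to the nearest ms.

1155 ms

RT is linear in log₂ n, so two points fix the line:
  b = (785 − 415) / (log₂ 8 − log₂ 2) = 370 / (3 − 1) = 185 ms/bit
  a = 415 − 185 × 1 = 230 ms
Then RT(32) = 230 + 185 × log₂ 32 = 230 + 185 × 5 ≈ 1155.000 ms.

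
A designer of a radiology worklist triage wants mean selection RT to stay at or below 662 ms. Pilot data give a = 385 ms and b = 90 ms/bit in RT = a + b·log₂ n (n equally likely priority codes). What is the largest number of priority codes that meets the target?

8

Set 385 + 90·log₂ n ≤ 662 → log₂ n ≤ (662 − 385)/90 = 3.0778.
So n ≤ 2^3.0778 = 8.443; the largest integer n is 8.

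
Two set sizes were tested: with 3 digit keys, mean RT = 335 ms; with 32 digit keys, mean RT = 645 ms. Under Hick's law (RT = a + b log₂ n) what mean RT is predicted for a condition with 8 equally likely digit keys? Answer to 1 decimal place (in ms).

463.5 ms

Solve the two-equation system in a and b:
  b = (645 − 335) / (log₂ 32 − log₂ 3) = 310 / (5 − 1.5850) = 90.775 ms/bit
  a = 335 − 90.775 × 1.5850 = 191.125 ms
Then RT(8) = 191.125 + 90.775 × log₂ 8 = 191.125 + 90.775 × 3 ≈ 463.450 ms.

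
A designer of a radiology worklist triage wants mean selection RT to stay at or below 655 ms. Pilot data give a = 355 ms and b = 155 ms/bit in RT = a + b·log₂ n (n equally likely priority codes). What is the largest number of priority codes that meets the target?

Information budget: (655 − 355)/155 = 1.9355 bits, so n ≤ 2^1.9355 = 3.825 → at most 3.

3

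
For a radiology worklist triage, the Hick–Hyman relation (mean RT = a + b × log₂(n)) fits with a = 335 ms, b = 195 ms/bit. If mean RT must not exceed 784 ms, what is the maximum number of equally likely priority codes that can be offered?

Set 335 + 195·log₂ n ≤ 784 → log₂ n ≤ (784 − 335)/195 = 2.3026.
So n ≤ 2^2.3026 = 4.933; the largest integer n is 4.

4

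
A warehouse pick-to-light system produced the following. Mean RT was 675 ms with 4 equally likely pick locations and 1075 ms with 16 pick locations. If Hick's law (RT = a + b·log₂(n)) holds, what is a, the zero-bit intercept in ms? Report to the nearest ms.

The slope on a log₂ axis is (1075 − 675) / (4 − 2) = 200 ms/bit.
a = RT₁ − b·log₂ n₁ = 675 − 200 × 2 = 275.000 ms.

275 ms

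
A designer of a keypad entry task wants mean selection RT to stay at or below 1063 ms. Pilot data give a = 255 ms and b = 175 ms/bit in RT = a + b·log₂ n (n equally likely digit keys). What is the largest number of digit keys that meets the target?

24

175·log₂ n ≤ 1063 − 255 = 808, giving log₂ n ≤ 4.6171 and n ≤ 24.541. The largest whole number is 24.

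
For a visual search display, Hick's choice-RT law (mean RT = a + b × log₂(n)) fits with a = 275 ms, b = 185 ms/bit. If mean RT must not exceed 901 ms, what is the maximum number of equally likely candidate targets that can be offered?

185·log₂ n ≤ 901 − 275 = 626, giving log₂ n ≤ 3.3838 and n ≤ 10.438. The largest whole number is 10.

10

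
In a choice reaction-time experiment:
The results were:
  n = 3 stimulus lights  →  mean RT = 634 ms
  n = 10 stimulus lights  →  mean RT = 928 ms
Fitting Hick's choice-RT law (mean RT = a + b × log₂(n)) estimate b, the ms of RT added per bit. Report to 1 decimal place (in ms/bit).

Slope: b = (928 − 634) / (log₂ 10 − log₂ 3) = 294/1.7370 = 169.261 ms/bit.

169.3 ms/bit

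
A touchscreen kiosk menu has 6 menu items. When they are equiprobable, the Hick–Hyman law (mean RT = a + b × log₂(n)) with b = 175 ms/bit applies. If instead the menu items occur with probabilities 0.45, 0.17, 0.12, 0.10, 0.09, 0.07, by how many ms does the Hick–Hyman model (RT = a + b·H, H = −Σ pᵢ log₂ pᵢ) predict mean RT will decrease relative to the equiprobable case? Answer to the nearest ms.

The RT saving is b·ΔH. Equiprobable H₀ = log₂(6) = 2.5850 bits; with the given probabilities H = 2.2335 bits.
b·(H₀ − H) = 175 × (2.5850 − 2.2335) = 61.51 ms.

62 ms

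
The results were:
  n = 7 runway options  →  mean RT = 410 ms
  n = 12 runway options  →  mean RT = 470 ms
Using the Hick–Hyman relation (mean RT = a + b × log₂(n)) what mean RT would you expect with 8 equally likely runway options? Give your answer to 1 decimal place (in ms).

424.9 ms

With log₂ n on the abscissa the relation is linear; from the two conditions:
  b = (470 − 410) / (log₂ 12 − log₂ 7) = 60 / (3.5850 − 2.8074) = 77.160 ms/bit
  a = 410 − 77.160 × 2.8074 = 193.385 ms
Then RT(8) = 193.385 + 77.160 × log₂ 8 = 193.385 + 77.160 × 3 ≈ 424.864 ms.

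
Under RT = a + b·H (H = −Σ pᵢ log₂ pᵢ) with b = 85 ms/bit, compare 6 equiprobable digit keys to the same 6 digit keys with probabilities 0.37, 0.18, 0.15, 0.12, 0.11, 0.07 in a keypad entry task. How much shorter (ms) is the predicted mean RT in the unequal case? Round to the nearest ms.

The RT saving is b·ΔH. Equiprobable H₀ = log₂(6) = 2.5850 bits; with the given probabilities H = 2.3725 bits.
b·(H₀ − H) = 85 × (2.5850 − 2.3725) = 18.06 ms.

18 ms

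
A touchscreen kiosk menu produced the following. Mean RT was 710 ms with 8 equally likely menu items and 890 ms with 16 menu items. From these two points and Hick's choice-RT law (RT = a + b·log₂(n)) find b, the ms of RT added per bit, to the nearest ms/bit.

180 ms/bit

Slope: b = (890 − 710) / (log₂ 16 − log₂ 8) = 180/1.0000 = 180 ms/bit.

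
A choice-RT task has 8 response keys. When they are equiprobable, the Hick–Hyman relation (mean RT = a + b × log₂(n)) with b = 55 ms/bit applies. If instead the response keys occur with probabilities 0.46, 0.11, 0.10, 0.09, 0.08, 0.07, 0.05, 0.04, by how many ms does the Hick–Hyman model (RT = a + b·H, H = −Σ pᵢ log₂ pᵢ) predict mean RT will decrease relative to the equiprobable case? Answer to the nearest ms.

29 ms

Equiprobable entropy H₀ = log₂ 8 = 3.0000 bits.
Skewed entropy H = −Σ pᵢ log₂ pᵢ = 2.4724 bits.
ΔRT = b·(H₀ − H) = 55 × 0.5276 = 29.02 ms.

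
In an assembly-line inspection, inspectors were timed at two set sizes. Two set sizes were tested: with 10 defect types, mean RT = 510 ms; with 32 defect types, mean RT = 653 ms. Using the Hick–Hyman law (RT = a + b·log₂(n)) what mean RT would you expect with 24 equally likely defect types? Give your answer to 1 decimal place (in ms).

617.6 ms

With log₂ n on the abscissa the relation is linear; from the two conditions:
  b = (653 − 510) / (log₂ 32 − log₂ 10) = 143 / (5 − 3.3219) = 85.217 ms/bit
  a = 510 − 85.217 × 3.3219 = 226.916 ms
Then RT(24) = 226.916 + 85.217 × log₂ 24 = 226.916 + 85.217 × 4.5850 ≈ 617.632 ms.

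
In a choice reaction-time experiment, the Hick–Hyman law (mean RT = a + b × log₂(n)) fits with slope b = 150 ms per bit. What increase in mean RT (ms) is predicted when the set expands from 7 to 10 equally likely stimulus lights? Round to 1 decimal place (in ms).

ΔRT = (a + b log₂ n₂) − (a + b log₂ n₁) = b·(log₂ n₂ − log₂ n₁).
log₂(10) − log₂(7) = 3.3219 − 2.8074 = 0.5146.
ΔRT = 150 × 0.5146 = 77.186 ms.

77.2 ms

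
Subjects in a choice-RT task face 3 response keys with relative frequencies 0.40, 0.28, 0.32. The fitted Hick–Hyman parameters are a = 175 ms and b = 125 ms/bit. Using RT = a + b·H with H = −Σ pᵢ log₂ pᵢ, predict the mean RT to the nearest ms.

371 ms

H = 0.40·log₂(1/0.40) + 0.28·log₂(1/0.28) + 0.32·log₂(1/0.32) = 1.5690 bits.
RT = 175 + 125 × 1.5690 = 371.13 ms.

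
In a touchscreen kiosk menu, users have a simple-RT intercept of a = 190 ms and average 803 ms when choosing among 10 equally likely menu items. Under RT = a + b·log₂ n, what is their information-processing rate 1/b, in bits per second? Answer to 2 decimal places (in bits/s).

b = (803 − 190)/log₂ 10 = 613/3.3219 = 184.531 ms per bit = 0.18453 s/bit; the reciprocal is 5.419 bits/s.

5.42 bits/s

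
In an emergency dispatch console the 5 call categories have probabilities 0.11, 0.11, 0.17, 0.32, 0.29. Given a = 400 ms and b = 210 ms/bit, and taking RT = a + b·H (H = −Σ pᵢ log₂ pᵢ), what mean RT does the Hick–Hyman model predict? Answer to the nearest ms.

Entropy contributions −pᵢ log₂ pᵢ: 0.3503, 0.3503, 0.4346, 0.5260, 0.5179; sum H = 2.1791 bits.
RT = a + bH = 400 + 210·2.1791 = 857.61 ms.

858 ms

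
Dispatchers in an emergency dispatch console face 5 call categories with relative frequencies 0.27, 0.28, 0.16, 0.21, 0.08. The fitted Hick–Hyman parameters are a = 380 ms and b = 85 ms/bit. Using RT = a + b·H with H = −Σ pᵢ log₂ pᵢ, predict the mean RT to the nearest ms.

568 ms

H = 0.27·log₂(1/0.27) + 0.28·log₂(1/0.28) + 0.16·log₂(1/0.16) + 0.21·log₂(1/0.21) + 0.08·log₂(1/0.08) = 2.2116 bits.
RT = 380 + 85 × 2.2116 = 567.99 ms.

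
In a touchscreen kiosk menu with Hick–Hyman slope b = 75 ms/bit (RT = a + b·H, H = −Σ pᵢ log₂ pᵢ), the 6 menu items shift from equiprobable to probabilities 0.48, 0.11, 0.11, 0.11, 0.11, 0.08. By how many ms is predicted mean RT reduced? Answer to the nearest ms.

Equiprobable entropy H₀ = log₂ 6 = 2.5850 bits.
Skewed entropy H = −Σ pᵢ log₂ pᵢ = 2.2009 bits.
ΔRT = b·(H₀ − H) = 75 × 0.3840 = 28.80 ms.

29 ms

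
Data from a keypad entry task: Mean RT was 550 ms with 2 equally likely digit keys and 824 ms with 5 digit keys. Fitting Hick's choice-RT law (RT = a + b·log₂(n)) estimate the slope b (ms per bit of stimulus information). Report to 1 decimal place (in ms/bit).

b = (RT₂ − RT₁)/(log₂ n₂ − log₂ n₁) = (824 − 550)/(2.3219 − 1) = 207.273 ms/bit.

207.3 ms/bit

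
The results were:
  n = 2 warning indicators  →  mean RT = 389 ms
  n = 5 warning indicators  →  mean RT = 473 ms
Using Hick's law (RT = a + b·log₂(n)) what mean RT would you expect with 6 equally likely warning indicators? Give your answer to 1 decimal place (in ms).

489.7 ms

With log₂ n on the abscissa the relation is linear; from the two conditions:
  b = (473 − 389) / (log₂ 5 − log₂ 2) = 84 / (2.3219 − 1) = 63.544 ms/bit
  a = 389 − 63.544 × 1 = 325.456 ms
Then RT(6) = 325.456 + 63.544 × log₂ 6 = 325.456 + 63.544 × 2.5850 ≈ 489.714 ms.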